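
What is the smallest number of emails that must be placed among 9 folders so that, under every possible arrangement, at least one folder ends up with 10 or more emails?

With 81 emails one could put exactly 9 in each of the 9 folders, and no folder would reach 10.
One more email must land in a folder that already has 9, giving it 10.
So 9 × 9 + 1 = 82 emails are required.

82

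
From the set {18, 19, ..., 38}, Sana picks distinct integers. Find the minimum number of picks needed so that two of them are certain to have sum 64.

A set avoiding the sum 64 can contain at most one of each pair {x, 64−x}, plus the 9 elements whose complement lies outside the range or equal to its own complement.
The integers 18, …, 32 (15 of them) are such a set: any two sum to at least 18+19 = 37 and at most 31+32 = 63 < 64.
By pigeonhole, any 16th integer completes one of the 6 pairs, so 16 choices force a sum of 64.

16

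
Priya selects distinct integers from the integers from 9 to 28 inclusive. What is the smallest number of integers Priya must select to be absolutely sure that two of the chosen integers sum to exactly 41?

13

Group the elements by complementary pair {x, 41−x}: {13,28}, {14,27}, {15,26}, …, giving 8 two-element pairs and 4 integers whose partner 41−x falls outside [9,28].
Treating each of those 12 groups as a pigeonhole, one can pick one integer per group — 12 integers — with no two summing to 41.
The 13th integer lands in an occupied pair, forcing a sum of 41.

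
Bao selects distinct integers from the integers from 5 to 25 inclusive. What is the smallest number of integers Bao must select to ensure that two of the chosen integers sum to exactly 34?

Two chosen integers sum to 34 exactly when both halves of some pair {x, 34−x} with 9 ≤ x ≤ 34−x ≤ 25 are chosen — 8 such pairs.
The remaining 5 elements (those with no distinct partner in range) can never complete a 34-sum, so the worst case takes all of them and one from each pair: 5 + 8 = 13.
By pigeonhole, the 14th integer has to be the second member of some pair, so 13 + 1 = 14.

14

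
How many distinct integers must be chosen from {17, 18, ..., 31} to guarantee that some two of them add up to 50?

10

Group the elements by complementary pair {x, 50−x}: {19,31}, {20,30}, {21,29}, …, giving 6 two-element pairs, the single value 25 (it cannot pair with itself since the integers are distinct), and 2 integers whose partner 50−x falls outside [17,31].
Treating each of those 9 groups as a pigeonhole, one can pick one integer per group — 9 integers — with no two summing to 50.
The 10th integer lands in an occupied pair, forcing a sum of 50.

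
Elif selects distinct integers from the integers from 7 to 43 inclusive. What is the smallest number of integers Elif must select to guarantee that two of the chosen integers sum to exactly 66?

Group the elements by complementary pair {x, 66−x}: {23,43}, {24,42}, {25,41}, …, giving 10 two-element pairs; the single value 33 (it cannot pair with itself since the integers are distinct); and 16 integers whose partner 66−x falls outside [7,43].
By the pigeonhole principle, treating each of those 27 groups as a pigeonhole, one can pick one integer per group — 27 integers — with no two summing to 66.
The 28th integer lands in an occupied pair, forcing a sum of 66.

28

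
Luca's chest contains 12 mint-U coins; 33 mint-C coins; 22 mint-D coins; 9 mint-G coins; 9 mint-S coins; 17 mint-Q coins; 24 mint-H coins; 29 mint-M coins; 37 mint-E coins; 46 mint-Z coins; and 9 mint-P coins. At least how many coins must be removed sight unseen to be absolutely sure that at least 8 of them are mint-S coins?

In the worst case for collecting mint-S coins, every non-mint-S coin comes out first.
There are 12 + 33 + 22 + 9 + 17 + 24 + 29 + 37 + 46 + 9 = 238 non-mint-S coins altogether.
After those, each further coin must be mint-S, so 238 + 8 = 246 draws guarantee 8 mint-S coins.

246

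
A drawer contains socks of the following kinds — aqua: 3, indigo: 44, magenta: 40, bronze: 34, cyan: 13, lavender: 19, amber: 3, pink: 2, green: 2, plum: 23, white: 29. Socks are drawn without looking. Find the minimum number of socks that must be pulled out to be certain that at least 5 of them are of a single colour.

39

Pigeonhole: put each drawn sock into a box by colour. The largest draw with every box below 5 takes min(count, 4) from each colour; colours with fewer than 4 contribute all they have.
Σ min(cᵢ, 4) = 3 + 4 + 4 + 4 + 4 + 4 + 3 + 2 + 2 + 4 + 4 = 38.
Draw number 38 + 1 = 39 must push one box to 5.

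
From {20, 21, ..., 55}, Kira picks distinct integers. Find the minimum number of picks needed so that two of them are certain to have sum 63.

25

A set avoiding the sum 63 can contain at most one of each pair {x, 63−x}, plus the 12 elements whose complement lies outside the range.
The integers 32, …, 55 (24 of them) are such a set: any two sum to at least 32+33 = 65 > 63.
By the pigeonhole principle, any 25th integer completes one of the 12 pairs, so 25 choices force a sum of 63.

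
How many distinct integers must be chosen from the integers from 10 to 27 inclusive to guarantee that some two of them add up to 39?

11

Two chosen integers sum to 39 exactly when both halves of some pair {x, 39−x} with 12 ≤ x ≤ 39−x ≤ 27 are chosen — 8 such pairs.
The remaining 2 elements (those with no distinct partner in range) can never complete a 39-sum, so the worst case takes all of them and one from each pair: 2 + 8 = 10.
Pigeonhole: the 11th integer has to be the second member of some pair, so 10 + 1 = 11.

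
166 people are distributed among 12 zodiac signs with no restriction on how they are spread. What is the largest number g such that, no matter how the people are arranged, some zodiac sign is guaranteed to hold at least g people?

14

Pigeonhole: the 12 zodiac signs are the holes and the 166 people are the pigeons.
If every zodiac sign held at most 13 people, the total would be at most 12 × 13 = 156, which is less than 166.
So some zodiac sign holds at least ⌈166/12⌉ = 14 people.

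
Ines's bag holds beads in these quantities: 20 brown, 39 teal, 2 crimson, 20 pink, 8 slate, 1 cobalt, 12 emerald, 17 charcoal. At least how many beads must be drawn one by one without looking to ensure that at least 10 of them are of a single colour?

57

By pigeonhole, put each drawn bead into a box by colour. The largest draw with every box below 10 takes min(count, 9) from each colour; colours with fewer than 9 contribute all they have.
Σ min(cᵢ, 9) = 9 + 9 + 2 + 9 + 8 + 1 + 9 + 9 = 56.
Draw number 56 + 1 = 57 must push one box to 10.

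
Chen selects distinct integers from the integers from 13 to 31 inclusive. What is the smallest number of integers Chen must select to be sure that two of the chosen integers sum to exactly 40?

13

Two chosen integers sum to 40 exactly when both halves of some pair {x, 40−x} with 13 ≤ x ≤ 40−x ≤ 27 are chosen — 7 such pairs.
The remaining 5 elements (those with no distinct partner in range) can never complete a 40-sum, so the worst case takes all of them and one from each pair: 5 + 7 = 12.
The 13th integer has to be the second member of some pair, so 12 + 1 = 13.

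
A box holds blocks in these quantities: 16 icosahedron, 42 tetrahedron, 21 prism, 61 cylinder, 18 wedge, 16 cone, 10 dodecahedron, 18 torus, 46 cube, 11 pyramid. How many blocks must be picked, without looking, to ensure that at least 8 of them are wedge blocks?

249

In the worst case for collecting wedge blocks, every non-wedge block comes out first.
There are 16 + 42 + 21 + 61 + 16 + 10 + 18 + 46 + 11 = 241 non-wedge blocks altogether.
After those, each further block must be wedge, so 241 + 8 = 249 draws guarantee 8 wedge blocks.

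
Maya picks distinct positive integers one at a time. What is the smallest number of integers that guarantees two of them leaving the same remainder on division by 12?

By pigeonhole, the 12 residue classes mod 12 are the pigeonholes.
With 12 integers one could put 1 in each residue class and have no class reach 2.
The 13th integer pushes some class to 2, so 12·1 + 1 = 13.

13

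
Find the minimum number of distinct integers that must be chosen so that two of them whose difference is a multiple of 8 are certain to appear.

9

Integers whose pairwise differences are multiples of 8 are exactly those sharing a remainder mod 8. Pigeonhole: the 8 residue classes mod 8 are the pigeonholes.
With 8 integers one could put 1 in each residue class and have no class reach 2.
The 9th integer pushes some class to 2, so 8·1 + 1 = 9.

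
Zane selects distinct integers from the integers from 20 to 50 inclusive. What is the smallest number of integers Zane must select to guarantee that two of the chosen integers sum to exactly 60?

Group the elements by complementary pair {x, 60−x}: {20,40}, {21,39}, {22,38}, …, giving 10 two-element pairs, the single value 30 (it cannot pair with itself since the integers are distinct), and 10 integers whose partner 60−x falls outside [20,50].
Treating each of those 21 groups as a pigeonhole, one can pick one integer per group — 21 integers — with no two summing to 60.
The 22nd integer lands in an occupied pair, forcing a sum of 60.

22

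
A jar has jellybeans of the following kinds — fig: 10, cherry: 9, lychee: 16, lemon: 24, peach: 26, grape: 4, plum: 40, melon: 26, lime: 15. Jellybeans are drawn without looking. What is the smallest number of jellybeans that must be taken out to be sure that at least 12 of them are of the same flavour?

An adversary could hand out at most 11 jellybeans per flavour (fig, cherry, grape run out sooner): 10 + 9 + 11 + 11 + 11 + 4 + 11 + 11 + 11 = 89 jellybeans and still no flavour has 12.
By pigeonhole, one more jellybean lands in a flavour already at 11, so 90 draws are enough and 89 are not.

90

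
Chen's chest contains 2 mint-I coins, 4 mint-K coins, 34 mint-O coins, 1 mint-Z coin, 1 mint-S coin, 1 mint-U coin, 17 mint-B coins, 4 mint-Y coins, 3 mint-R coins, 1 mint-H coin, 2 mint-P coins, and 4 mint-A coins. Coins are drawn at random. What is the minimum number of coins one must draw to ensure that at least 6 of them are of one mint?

The 12 mints are the holes; the coins drawn are the pigeons.
To avoid 6 of any one mint, the worst case takes at most 5 of each mint, or every coin of a mint that has fewer than 5.
That gives 2 + 4 + 5 + 1 + 1 + 1 + 5 + 4 + 3 + 1 + 2 + 4 = 33 coins with no mint reaching 6.
The next coin forces some mint to 6, so 33 + 1 = 34.

34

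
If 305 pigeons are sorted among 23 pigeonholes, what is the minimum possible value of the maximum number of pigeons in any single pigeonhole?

The 23 pigeonholes are the holes and the 305 pigeons are the pigeons.
If every pigeonhole held at most 13 pigeons, the total would be at most 23 × 13 = 299, which is less than 305.
So some pigeonhole holds at least ⌈305/23⌉ = 14 pigeons.

14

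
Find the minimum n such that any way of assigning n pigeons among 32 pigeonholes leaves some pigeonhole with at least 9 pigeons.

With 256 pigeons one could put exactly 8 in each of the 32 pigeonholes, and no pigeonhole would reach 9.
One more pigeon must land in a pigeonhole that already has 8, giving it 9.
So 32 × 8 + 1 = 257 pigeons are required.

257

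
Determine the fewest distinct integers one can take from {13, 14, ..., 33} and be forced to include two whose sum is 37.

Group the elements by complementary pair {x, 37−x}: {13,24}, {14,23}, {15,22}, …, giving 6 two-element pairs and 9 integers whose partner 37−x falls outside [13,33].
Treating each of those 15 groups as a pigeonhole, one can pick one integer per group — 15 integers — with no two summing to 37.
The 16th integer lands in an occupied pair, forcing a sum of 37.

16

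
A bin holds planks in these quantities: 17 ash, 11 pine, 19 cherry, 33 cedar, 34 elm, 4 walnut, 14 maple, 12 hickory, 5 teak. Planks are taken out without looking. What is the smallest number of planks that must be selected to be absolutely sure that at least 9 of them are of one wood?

66

An adversary could hand out at most 8 planks per wood (walnut, teak run out sooner): 8 + 8 + 8 + 8 + 8 + 4 + 8 + 8 + 5 = 65 planks and still no wood has 9.
By the pigeonhole principle, one more plank lands in a wood already at 8, so 66 draws are enough and 65 are not.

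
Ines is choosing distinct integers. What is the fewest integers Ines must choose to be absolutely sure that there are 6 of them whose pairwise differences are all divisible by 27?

136

Integers whose pairwise differences are multiples of 27 are exactly those sharing a remainder mod 27. The 27 residue classes mod 27 are the pigeonholes.
With 135 integers one could put 5 in each residue class and have no class reach 6.
The 136th integer pushes some class to 6, so 27·5 + 1 = 136.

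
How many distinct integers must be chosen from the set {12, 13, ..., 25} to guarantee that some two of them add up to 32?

A set avoiding the sum 32 can contain at most one of each pair {x, 32−x}, plus the 6 elements whose complement lies outside the range or equal to its own complement.
The integers 16, …, 25 (10 of them) are such a set: any two sum to at least 16+17 = 33 > 32.
Pigeonhole: any 11th integer completes one of the 4 pairs, so 11 choices force a sum of 32.

11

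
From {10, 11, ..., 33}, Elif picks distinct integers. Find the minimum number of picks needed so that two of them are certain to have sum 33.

18

A set avoiding the sum 33 can contain at most one of each pair {x, 33−x}, plus the 10 elements whose complement lies outside the range.
The integers 17, …, 33 (17 of them) are such a set: any two sum to at least 17+18 = 35 > 33.
Pigeonhole: any 18th integer completes one of the 7 pairs, so 18 choices force a sum of 33.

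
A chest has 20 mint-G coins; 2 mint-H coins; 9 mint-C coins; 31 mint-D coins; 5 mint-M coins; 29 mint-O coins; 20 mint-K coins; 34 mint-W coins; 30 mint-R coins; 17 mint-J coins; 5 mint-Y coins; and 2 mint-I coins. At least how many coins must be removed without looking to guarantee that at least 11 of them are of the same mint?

Put each drawn coin into a box by mint. The largest draw with every box below 11 takes min(count, 10) from each mint; mints with fewer than 10 contribute all they have.
Σ min(cᵢ, 10) = 10 + 2 + 9 + 10 + 5 + 10 + 10 + 10 + 10 + 10 + 5 + 2 = 93.
Draw number 93 + 1 = 94 must push one box to 11.

94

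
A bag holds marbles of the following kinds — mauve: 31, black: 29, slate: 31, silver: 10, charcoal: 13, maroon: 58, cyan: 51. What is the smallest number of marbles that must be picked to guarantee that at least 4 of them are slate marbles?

196

In the worst case for collecting slate marbles, every non-slate marble comes out first.
There are 31 + 29 + 10 + 13 + 58 + 51 = 192 non-slate marbles altogether.
After those, each further marble must be slate, so 192 + 4 = 196 draws guarantee 4 slate marbles.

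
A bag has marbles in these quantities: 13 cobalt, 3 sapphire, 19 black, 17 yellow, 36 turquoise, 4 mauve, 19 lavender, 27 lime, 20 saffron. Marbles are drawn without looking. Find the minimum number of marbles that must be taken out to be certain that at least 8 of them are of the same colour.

By the pigeonhole principle, the 9 colours are the holes; the marbles drawn are the pigeons.
To avoid 8 of any one colour, the worst case takes at most 7 of each colour, or every marble of a colour that has fewer than 7.
That gives 7 + 3 + 7 + 7 + 7 + 4 + 7 + 7 + 7 = 56 marbles with no colour reaching 8.
The next marble forces some colour to 8, so 56 + 1 = 57.

57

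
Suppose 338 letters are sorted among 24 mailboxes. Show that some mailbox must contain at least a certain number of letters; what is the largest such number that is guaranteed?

The 24 mailboxes are the holes and the 338 letters are the pigeons.
If every mailbox held at most 14 letters, the total would be at most 24 × 14 = 336, which is less than 338.
So some mailbox holds at least ⌈338/24⌉ = 15 letters.

15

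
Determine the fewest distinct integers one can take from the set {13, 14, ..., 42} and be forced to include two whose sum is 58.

18

A set avoiding the sum 58 can contain at most one of each pair {x, 58−x}, plus the 4 elements whose complement lies outside the range or equal to its own complement.
The integers 13, …, 29 (17 of them) are such a set: any two sum to at least 13+14 = 27 and at most 28+29 = 57 < 58.
By pigeonhole, any 18th integer completes one of the 13 pairs, so 18 choices force a sum of 58.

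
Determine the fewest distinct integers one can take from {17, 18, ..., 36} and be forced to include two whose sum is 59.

Group the elements by complementary pair {x, 59−x}: {23,36}, {24,35}, {25,34}, …, giving 7 two-element pairs and 6 integers whose partner 59−x falls outside [17,36].
By the pigeonhole principle, treating each of those 13 groups as a pigeonhole, one can pick one integer per group — 13 integers — with no two summing to 59.
The 14th integer lands in an occupied pair, forcing a sum of 59.

14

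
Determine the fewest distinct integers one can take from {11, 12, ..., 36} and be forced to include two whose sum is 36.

Two chosen integers sum to 36 exactly when both halves of some pair {x, 36−x} with 11 ≤ x ≤ 36−x ≤ 25 are chosen — 7 such pairs.
The remaining 12 elements (those with no distinct partner in range) can never complete a 36-sum, so the worst case takes all of them and one from each pair: 12 + 7 = 19.
Pigeonhole: the 20th integer has to be the second member of some pair, so 19 + 1 = 20.

20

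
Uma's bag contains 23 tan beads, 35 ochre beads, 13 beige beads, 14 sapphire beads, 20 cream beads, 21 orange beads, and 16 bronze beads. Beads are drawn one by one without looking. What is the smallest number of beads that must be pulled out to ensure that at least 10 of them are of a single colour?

64

An adversary could hand out at most 9 beads per colour: 9 + 9 + 9 + 9 + 9 + 9 + 9 = 63 beads and still no colour has 10.
Pigeonhole: one more bead lands in a colour already at 9, so 64 draws are enough and 63 are not.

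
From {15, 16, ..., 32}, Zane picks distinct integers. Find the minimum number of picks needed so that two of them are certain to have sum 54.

14

Two chosen integers sum to 54 exactly when both halves of some pair {x, 54−x} with 22 ≤ x ≤ 54−x ≤ 32 are chosen — 5 such pairs.
The remaining 8 elements (those with no distinct partner in range) can never complete a 54-sum, so the worst case takes all of them and one from each pair: 8 + 5 = 13.
By the pigeonhole principle, the 14th integer has to be the second member of some pair, so 13 + 1 = 14.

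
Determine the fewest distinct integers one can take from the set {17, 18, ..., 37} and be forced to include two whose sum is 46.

16

A set avoiding the sum 46 can contain at most one of each pair {x, 46−x}, plus the 9 elements whose complement lies outside the range or equal to its own complement.
The integers 23, …, 37 (15 of them) are such a set: any two sum to at least 23+24 = 47 > 46.
Pigeonhole: any 16th integer completes one of the 6 pairs, so 16 choices force a sum of 46.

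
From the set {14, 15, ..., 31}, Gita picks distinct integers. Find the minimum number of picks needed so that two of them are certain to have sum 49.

12

Two chosen integers sum to 49 exactly when both halves of some pair {x, 49−x} with 18 ≤ x ≤ 49−x ≤ 31 are chosen — 7 such pairs.
The remaining 4 elements (those with no distinct partner in range) can never complete a 49-sum, so the worst case takes all of them and one from each pair: 4 + 7 = 11.
By the pigeonhole principle, the 12th integer has to be the second member of some pair, so 11 + 1 = 12.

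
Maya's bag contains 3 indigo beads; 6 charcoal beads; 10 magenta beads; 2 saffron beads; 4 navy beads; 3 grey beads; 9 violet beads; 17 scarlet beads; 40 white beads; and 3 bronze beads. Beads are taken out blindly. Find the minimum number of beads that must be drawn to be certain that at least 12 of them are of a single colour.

63

The 10 colours are the holes; the beads drawn are the pigeons.
To avoid 12 of any one colour, the worst case takes at most 11 of each colour, or every bead of a colour that has fewer than 11.
That gives 3 + 6 + 10 + 2 + 4 + 3 + 9 + 11 + 11 + 3 = 62 beads with no colour reaching 12.
The next bead forces some colour to 12, so 62 + 1 = 63.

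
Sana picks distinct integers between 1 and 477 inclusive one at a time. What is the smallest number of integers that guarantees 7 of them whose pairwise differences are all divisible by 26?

157

Integers whose pairwise differences are multiples of 26 are exactly those sharing a remainder mod 26. By the pigeonhole principle, the 26 residue classes mod 26 are the pigeonholes.
With 156 integers one could put 6 in each residue class and have no class reach 7.
The 157th integer pushes some class to 7, so 26·6 + 1 = 157.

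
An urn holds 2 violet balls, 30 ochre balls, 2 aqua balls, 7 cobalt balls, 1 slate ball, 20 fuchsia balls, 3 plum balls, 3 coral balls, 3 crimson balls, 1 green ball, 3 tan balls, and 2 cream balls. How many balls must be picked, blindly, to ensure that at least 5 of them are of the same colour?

33

By the pigeonhole principle, the 12 colours are the holes; the balls drawn are the pigeons.
To avoid 5 of any one colour, the worst case takes at most 4 of each colour, or every ball of a colour that has fewer than 4.
That gives 2 + 4 + 2 + 4 + 1 + 4 + 3 + 3 + 3 + 1 + 3 + 2 = 32 balls with no colour reaching 5.
The next ball forces some colour to 5, so 32 + 1 = 33.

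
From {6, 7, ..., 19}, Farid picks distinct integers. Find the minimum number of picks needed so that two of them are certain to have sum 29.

Two chosen integers sum to 29 exactly when both halves of some pair {x, 29−x} with 10 ≤ x ≤ 29−x ≤ 19 are chosen — 5 such pairs.
The remaining 4 elements (those with no distinct partner in range) can never complete a 29-sum, so the worst case takes all of them and one from each pair: 4 + 5 = 9.
By pigeonhole, the 10th integer has to be the second member of some pair, so 9 + 1 = 10.

10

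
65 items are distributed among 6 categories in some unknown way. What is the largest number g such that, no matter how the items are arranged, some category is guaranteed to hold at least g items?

By pigeonhole, the 6 categories are the holes and the 65 items are the pigeons.
If every category held at most 10 items, the total would be at most 6 × 10 = 60, which is less than 65.
So some category holds at least ⌈65/6⌉ = 11 items.

11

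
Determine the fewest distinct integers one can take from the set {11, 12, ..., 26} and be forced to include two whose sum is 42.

12

Group the elements by complementary pair {x, 42−x}: {16,26}, {17,25}, {18,24}, …, giving 5 two-element pairs, the single value 21 (it cannot pair with itself since the integers are distinct), and 5 integers whose partner 42−x falls outside [11,26].
By pigeonhole, treating each of those 11 groups as a pigeonhole, one can pick one integer per group — 11 integers — with no two summing to 42.
The 12th integer lands in an occupied pair, forcing a sum of 42.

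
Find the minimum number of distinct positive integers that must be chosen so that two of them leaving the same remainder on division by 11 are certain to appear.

12

By pigeonhole, the 11 residue classes mod 11 are the pigeonholes.
With 11 integers one could put 1 in each residue class and have no class reach 2.
The 12th integer pushes some class to 2, so 11·1 + 1 = 12.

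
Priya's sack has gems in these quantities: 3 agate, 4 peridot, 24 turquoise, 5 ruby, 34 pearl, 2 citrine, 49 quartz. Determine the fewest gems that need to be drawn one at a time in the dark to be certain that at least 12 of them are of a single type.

48

The 7 types are the holes; the gems drawn are the pigeons.
To avoid 12 of any one type, the worst case takes at most 11 of each type, or every gem of a type that has fewer than 11.
That gives 3 + 4 + 11 + 5 + 11 + 2 + 11 = 47 gems with no type reaching 12.
The next gem forces some type to 12, so 47 + 1 = 48.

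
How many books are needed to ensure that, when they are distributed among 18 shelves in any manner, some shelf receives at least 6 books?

With 90 books one could put exactly 5 in each of the 18 shelves, and no shelf would reach 6.
Pigeonhole: one more book must land in a shelf that already has 5, giving it 6.
So 18 × 5 + 1 = 91 books are required.

91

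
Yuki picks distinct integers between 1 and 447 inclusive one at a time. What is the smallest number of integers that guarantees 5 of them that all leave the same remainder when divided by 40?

161

By pigeonhole, the 40 residue classes mod 40 are the pigeonholes.
With 160 integers one could put 4 in each residue class and have no class reach 5.
The 161st integer pushes some class to 5, so 40·4 + 1 = 161.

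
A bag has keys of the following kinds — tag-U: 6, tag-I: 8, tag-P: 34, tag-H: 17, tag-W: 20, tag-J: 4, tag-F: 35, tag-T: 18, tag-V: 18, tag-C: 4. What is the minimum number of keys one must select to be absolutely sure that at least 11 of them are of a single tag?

By the pigeonhole principle, the 10 tags are the holes; the keys drawn are the pigeons.
To avoid 11 of any one tag, the worst case takes at most 10 of each tag, or every key of a tag that has fewer than 10.
That gives 6 + 8 + 10 + 10 + 10 + 4 + 10 + 10 + 10 + 4 = 82 keys with no tag reaching 11.
The next key forces some tag to 11, so 82 + 1 = 83.

83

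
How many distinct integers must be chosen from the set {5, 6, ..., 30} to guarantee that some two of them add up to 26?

Group the elements by complementary pair {x, 26−x}: {5,21}, {6,20}, {7,19}, …, giving 8 two-element pairs, the single value 13 (it cannot pair with itself since the integers are distinct), and 9 integers whose partner 26−x falls outside [5,30].
By the pigeonhole principle, treating each of those 18 groups as a pigeonhole, one can pick one integer per group — 18 integers — with no two summing to 26.
The 19th integer lands in an occupied pair, forcing a sum of 26.

19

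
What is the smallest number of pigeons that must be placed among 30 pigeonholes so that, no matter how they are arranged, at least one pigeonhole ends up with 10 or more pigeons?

With 270 pigeons one could put exactly 9 in each of the 30 pigeonholes, and no pigeonhole would reach 10.
Pigeonhole: one more pigeon must land in a pigeonhole that already has 9, giving it 10.
So 30 × 9 + 1 = 271 pigeons are required.

271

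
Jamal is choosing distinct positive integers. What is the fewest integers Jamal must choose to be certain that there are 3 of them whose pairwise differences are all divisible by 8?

Integers whose pairwise differences are multiples of 8 are exactly those sharing a remainder mod 8. The 8 residue classes mod 8 are the pigeonholes.
With 16 integers one could put 2 in each residue class and have no class reach 3.
The 17th integer pushes some class to 3, so 8·2 + 1 = 17.

17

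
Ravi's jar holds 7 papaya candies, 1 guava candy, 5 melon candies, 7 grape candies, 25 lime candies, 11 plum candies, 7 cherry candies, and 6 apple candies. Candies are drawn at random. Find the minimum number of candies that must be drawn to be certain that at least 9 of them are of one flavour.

Pigeonhole: the 8 flavours are the holes; the candies drawn are the pigeons.
To avoid 9 of any one flavour, the worst case takes at most 8 of each flavour, or every candy of a flavour that has fewer than 8.
That gives 7 + 1 + 5 + 7 + 8 + 8 + 7 + 6 = 49 candies with no flavour reaching 9.
The next candy forces some flavour to 9, so 49 + 1 = 50.

50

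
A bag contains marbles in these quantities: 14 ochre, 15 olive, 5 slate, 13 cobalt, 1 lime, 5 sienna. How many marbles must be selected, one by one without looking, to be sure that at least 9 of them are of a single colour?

36

By the pigeonhole principle, put each drawn marble into a box by colour. The largest draw with every box below 9 takes min(count, 8) from each colour; colours with fewer than 8 contribute all they have.
Σ min(cᵢ, 8) = 8 + 8 + 5 + 8 + 1 + 5 = 35.
Draw number 35 + 1 = 36 must push one box to 9.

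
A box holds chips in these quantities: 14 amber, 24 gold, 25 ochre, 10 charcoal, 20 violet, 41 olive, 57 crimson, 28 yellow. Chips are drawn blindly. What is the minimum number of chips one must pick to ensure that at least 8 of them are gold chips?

In the worst case for collecting gold chips, every non-gold chip comes out first.
There are 14 + 25 + 10 + 20 + 41 + 57 + 28 = 195 non-gold chips altogether.
After those, each further chip must be gold, so 195 + 8 = 203 draws guarantee 8 gold chips.

203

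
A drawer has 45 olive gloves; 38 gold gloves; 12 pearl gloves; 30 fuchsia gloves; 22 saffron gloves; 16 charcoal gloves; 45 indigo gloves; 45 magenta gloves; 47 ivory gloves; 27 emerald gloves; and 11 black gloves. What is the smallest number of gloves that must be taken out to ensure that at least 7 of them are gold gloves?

307

In the worst case for collecting gold gloves, every non-gold glove comes out first.
There are 45 + 12 + 30 + 22 + 16 + 45 + 45 + 47 + 27 + 11 = 300 non-gold gloves altogether.
After those, each further glove must be gold, so 300 + 7 = 307 draws guarantee 7 gold gloves.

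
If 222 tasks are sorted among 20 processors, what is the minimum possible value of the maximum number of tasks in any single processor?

12

The 20 processors are the holes and the 222 tasks are the pigeons.
If every processor held at most 11 tasks, the total would be at most 20 × 11 = 220, which is less than 222.
So some processor holds at least ⌈222/20⌉ = 12 tasks.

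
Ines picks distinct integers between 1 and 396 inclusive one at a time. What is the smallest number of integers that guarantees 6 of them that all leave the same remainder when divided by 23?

116

The 23 residue classes mod 23 are the pigeonholes.
With 115 integers one could put 5 in each residue class and have no class reach 6.
The 116th integer pushes some class to 6, so 23·5 + 1 = 116.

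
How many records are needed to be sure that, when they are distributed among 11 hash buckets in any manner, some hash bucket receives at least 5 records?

With 44 records one could put exactly 4 in each of the 11 hash buckets, and no hash bucket would reach 5.
One more record must land in a hash bucket that already has 4, giving it 5.
So 11 × 4 + 1 = 45 records are required.

45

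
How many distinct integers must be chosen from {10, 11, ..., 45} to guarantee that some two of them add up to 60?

22

Two chosen integers sum to 60 exactly when both halves of some pair {x, 60−x} with 15 ≤ x ≤ 60−x ≤ 45 are chosen — 15 such pairs.
The remaining 6 elements (those with no distinct partner in range) can never complete a 60-sum, so the worst case takes all of them and one from each pair: 6 + 15 = 21.
The 22nd integer has to be the second member of some pair, so 21 + 1 = 22.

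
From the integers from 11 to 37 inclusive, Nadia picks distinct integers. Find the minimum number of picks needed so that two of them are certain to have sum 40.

A set avoiding the sum 40 can contain at most one of each pair {x, 40−x}, plus the 9 elements whose complement lies outside the range or equal to its own complement.
The integers 20, …, 37 (18 of them) are such a set: any two sum to at least 20+21 = 41 > 40.
By the pigeonhole principle, any 19th integer completes one of the 9 pairs, so 19 choices force a sum of 40.

19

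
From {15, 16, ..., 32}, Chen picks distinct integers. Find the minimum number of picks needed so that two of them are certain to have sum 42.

13

A set avoiding the sum 42 can contain at most one of each pair {x, 42−x}, plus the 6 elements whose complement lies outside the range or equal to its own complement.
The integers 21, …, 32 (12 of them) are such a set: any two sum to at least 21+22 = 43 > 42.
Pigeonhole: any 13th integer completes one of the 6 pairs, so 13 choices force a sum of 42.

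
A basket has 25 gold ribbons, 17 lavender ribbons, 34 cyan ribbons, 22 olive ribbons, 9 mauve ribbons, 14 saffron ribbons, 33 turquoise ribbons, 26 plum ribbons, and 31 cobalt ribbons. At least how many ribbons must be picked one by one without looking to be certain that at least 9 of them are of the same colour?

An adversary could hand out at most 8 ribbons per colour: 8 + 8 + 8 + 8 + 8 + 8 + 8 + 8 + 8 = 72 ribbons and still no colour has 9.
One more ribbon lands in a colour already at 8, so 73 draws are enough and 72 are not.

73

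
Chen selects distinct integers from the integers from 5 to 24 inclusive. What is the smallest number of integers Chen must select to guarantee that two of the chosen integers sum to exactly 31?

Group the elements by complementary pair {x, 31−x}: {7,24}, {8,23}, {9,22}, …, giving 9 two-element pairs and 2 integers whose partner 31−x falls outside [5,24].
Treating each of those 11 groups as a pigeonhole, one can pick one integer per group — 11 integers — with no two summing to 31.
The 12th integer lands in an occupied pair, forcing a sum of 31.

12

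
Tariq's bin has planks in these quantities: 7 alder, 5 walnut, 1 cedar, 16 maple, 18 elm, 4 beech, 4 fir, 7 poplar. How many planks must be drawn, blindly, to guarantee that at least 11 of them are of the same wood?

By the pigeonhole principle, put each drawn plank into a box by wood. The largest draw with every box below 11 takes min(count, 10) from each wood; woods with fewer than 10 contribute all they have.
Σ min(cᵢ, 10) = 7 + 5 + 1 + 10 + 10 + 4 + 4 + 7 = 48.
Draw number 48 + 1 = 49 must push one box to 11.

49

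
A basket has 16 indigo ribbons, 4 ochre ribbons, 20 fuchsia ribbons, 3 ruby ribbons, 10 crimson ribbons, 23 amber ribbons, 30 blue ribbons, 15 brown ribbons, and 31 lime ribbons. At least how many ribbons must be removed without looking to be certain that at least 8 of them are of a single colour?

An adversary could hand out at most 7 ribbons per colour (ochre, ruby run out sooner): 7 + 4 + 7 + 3 + 7 + 7 + 7 + 7 + 7 = 56 ribbons and still no colour has 8.
One more ribbon lands in a colour already at 7, so 57 draws are enough and 56 are not.

57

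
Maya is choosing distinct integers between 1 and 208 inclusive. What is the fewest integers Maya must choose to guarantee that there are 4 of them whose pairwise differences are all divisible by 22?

67

Integers whose pairwise differences are multiples of 22 are exactly those sharing a remainder mod 22. The 22 residue classes mod 22 are the pigeonholes.
With 66 integers one could put 3 in each residue class and have no class reach 4.
The 67th integer pushes some class to 4, so 22·3 + 1 = 67.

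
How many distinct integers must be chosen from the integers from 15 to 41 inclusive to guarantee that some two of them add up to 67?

20

A set avoiding the sum 67 can contain at most one of each pair {x, 67−x}, plus the 11 elements whose complement lies outside the range.
The integers 15, …, 33 (19 of them) are such a set: any two sum to at least 15+16 = 31 and at most 32+33 = 65 < 67.
By pigeonhole, any 20th integer completes one of the 8 pairs, so 20 choices force a sum of 67.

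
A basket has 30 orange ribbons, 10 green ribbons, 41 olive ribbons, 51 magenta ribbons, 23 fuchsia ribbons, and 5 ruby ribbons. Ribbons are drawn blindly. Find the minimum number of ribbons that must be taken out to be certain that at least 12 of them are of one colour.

An adversary could hand out at most 11 ribbons per colour (green, ruby run out sooner): 11 + 10 + 11 + 11 + 11 + 5 = 59 ribbons and still no colour has 12.
One more ribbon lands in a colour already at 11, so 60 draws are enough and 59 are not.

60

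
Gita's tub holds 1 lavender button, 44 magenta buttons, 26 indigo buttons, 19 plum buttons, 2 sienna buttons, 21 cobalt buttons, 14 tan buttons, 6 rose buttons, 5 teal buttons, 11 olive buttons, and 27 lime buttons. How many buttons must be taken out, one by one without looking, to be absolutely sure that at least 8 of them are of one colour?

64

An adversary could hand out at most 7 buttons per colour (4 colours run out sooner): 1 + 7 + 7 + 7 + 2 + 7 + 7 + 6 + 5 + 7 + 7 = 63 buttons and still no colour has 8.
Pigeonhole: one more button lands in a colour already at 7, so 64 draws are enough and 63 are not.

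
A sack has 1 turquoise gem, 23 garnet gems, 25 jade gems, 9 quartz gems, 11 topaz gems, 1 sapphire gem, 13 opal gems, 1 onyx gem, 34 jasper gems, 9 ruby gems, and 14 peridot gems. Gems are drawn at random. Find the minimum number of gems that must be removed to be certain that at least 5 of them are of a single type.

36

An adversary could hand out at most 4 gems per type (turquoise, sapphire, onyx run out sooner): 1 + 4 + 4 + 4 + 4 + 1 + 4 + 1 + 4 + 4 + 4 = 35 gems and still no type has 5.
One more gem lands in a type already at 4, so 36 draws are enough and 35 are not.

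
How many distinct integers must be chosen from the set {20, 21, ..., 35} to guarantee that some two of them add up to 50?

Two chosen integers sum to 50 exactly when both halves of some pair {x, 50−x} with 20 ≤ x ≤ 50−x ≤ 30 are chosen — 5 such pairs.
The remaining 6 elements (those with no distinct partner in range) can never complete a 50-sum, so the worst case takes all of them and one from each pair: 6 + 5 = 11.
Pigeonhole: the 12th integer has to be the second member of some pair, so 11 + 1 = 12.

12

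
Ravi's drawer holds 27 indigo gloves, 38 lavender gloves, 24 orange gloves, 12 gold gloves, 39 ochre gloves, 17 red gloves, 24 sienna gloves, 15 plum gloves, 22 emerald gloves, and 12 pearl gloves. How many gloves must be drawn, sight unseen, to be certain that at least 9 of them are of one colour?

Pigeonhole: the 10 colours are the holes; the gloves drawn are the pigeons.
To avoid 9 of any one colour, the worst case takes at most 8 of each colour.
That gives 8 + 8 + 8 + 8 + 8 + 8 + 8 + 8 + 8 + 8 = 80 gloves with no colour reaching 9.
The next glove forces some colour to 9, so 80 + 1 = 81.

81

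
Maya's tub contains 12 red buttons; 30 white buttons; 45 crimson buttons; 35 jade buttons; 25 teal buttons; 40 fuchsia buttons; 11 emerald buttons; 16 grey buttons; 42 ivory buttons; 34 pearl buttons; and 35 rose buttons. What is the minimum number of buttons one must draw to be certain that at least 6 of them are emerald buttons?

In the worst case for collecting emerald buttons, every non-emerald button comes out first.
There are 12 + 30 + 45 + 35 + 25 + 40 + 16 + 42 + 34 + 35 = 314 non-emerald buttons altogether.
After those, each further button must be emerald, so 314 + 6 = 320 draws guarantee 6 emerald buttons.

320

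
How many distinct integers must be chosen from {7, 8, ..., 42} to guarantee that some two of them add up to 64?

Group the elements by complementary pair {x, 64−x}: {22,42}, {23,41}, {24,40}, …, giving 10 two-element pairs, the single value 32 (it cannot pair with itself since the integers are distinct), and 15 integers whose partner 64−x falls outside [7,42].
Treating each of those 26 groups as a pigeonhole, one can pick one integer per group — 26 integers — with no two summing to 64.
The 27th integer lands in an occupied pair, forcing a sum of 64.

27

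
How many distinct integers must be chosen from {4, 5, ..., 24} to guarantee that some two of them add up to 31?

Group the elements by complementary pair {x, 31−x}: {7,24}, {8,23}, {9,22}, …, giving 9 two-element pairs and 3 integers whose partner 31−x falls outside [4,24].
Treating each of those 12 groups as a pigeonhole, one can pick one integer per group — 12 integers — with no two summing to 31.
The 13th integer lands in an occupied pair, forcing a sum of 31.

13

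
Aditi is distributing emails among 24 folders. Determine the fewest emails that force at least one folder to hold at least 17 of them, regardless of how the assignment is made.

385

With 384 emails one could put exactly 16 in each of the 24 folders, and no folder would reach 17.
One more email must land in a folder that already has 16, giving it 17.
So 24 × 16 + 1 = 385 emails are required.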